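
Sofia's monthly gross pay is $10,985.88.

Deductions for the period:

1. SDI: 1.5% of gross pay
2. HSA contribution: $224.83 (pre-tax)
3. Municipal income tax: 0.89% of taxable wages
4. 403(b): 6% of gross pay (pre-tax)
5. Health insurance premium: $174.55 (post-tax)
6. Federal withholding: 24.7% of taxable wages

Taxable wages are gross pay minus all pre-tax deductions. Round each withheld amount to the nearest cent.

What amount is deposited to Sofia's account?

HSA contribution: $224.83
403(b): $10,985.88 × 0.06 = $659.15
Pre-tax total = $224.83 + $659.15 = $883.98
Taxable wages = $10,985.88 − $883.98 = $10,101.90
Municipal income tax: $10,101.90 × 0.0089 = $89.91
Federal withholding: $10,101.90 × 0.247 = $2,495.17
SDI: $10,985.88 × 0.015 = $164.79
Health insurance premium: $174.55
Total deductions = $224.83 + $659.15 + $89.91 + $2,495.17 + $164.79 + $174.55 = $3,808.40
Net pay = $10,985.88 − $3,808.40 = $7,177.48

$7,177.48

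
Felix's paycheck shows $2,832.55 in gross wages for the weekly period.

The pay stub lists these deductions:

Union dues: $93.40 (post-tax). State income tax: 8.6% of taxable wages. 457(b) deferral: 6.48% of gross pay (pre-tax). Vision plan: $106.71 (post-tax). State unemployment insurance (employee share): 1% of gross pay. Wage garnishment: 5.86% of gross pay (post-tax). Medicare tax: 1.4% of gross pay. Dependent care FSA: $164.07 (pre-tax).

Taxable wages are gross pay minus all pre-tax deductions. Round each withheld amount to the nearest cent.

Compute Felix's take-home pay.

$1,837.14

Dependent care FSA: $164.07
457(b) deferral: $2,832.55 × 0.0648 = $183.55
Pre-tax total = $164.07 + $183.55 = $347.62
Taxable wages = $2,832.55 − $347.62 = $2,484.93
State income tax: $2,484.93 × 0.086 = $213.70
Medicare tax: $2,832.55 × 0.014 = $39.66
State unemployment insurance (employee share): $2,832.55 × 0.01 = $28.33
Union dues: $93.40
Wage garnishment: $2,832.55 × 0.0586 = $165.99
Vision plan: $106.71
Total deductions = $164.07 + $183.55 + $213.70 + $39.66 + $28.33 + $93.40 + $165.99 + $106.71 = $995.41
Net pay = $2,832.55 − $995.41 = $1,837.14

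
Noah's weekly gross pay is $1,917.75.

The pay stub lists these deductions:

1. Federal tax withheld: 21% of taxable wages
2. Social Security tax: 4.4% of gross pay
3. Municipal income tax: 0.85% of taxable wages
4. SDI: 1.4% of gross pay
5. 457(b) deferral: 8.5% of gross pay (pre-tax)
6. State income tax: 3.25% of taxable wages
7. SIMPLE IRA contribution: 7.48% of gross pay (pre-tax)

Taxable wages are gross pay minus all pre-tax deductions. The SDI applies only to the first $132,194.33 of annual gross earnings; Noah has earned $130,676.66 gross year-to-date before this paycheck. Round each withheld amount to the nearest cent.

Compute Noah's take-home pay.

457(b) deferral: $1,917.75 × 0.085 = $163.01
SIMPLE IRA contribution: $1,917.75 × 0.0748 = $143.45
Pre-tax total = $163.01 + $143.45 = $306.46
Taxable wages = $1,917.75 − $306.46 = $1,611.29
Municipal income tax: $1,611.29 × 0.0085 = $13.70
Federal tax withheld: $1,611.29 × 0.21 = $338.37
State income tax: $1,611.29 × 0.0325 = $52.37
Social Security tax: $1,917.75 × 0.044 = $84.38
SDI: only $132,194.33 − $130,676.66 = $1,517.67 of this check is subject → $1,517.67 × 0.014 = $21.25
Total deductions = $163.01 + $143.45 + $13.70 + $338.37 + $52.37 + $84.38 + $21.25 = $816.53
Net pay = $1,917.75 − $816.53 = $1,101.22

$1,101.22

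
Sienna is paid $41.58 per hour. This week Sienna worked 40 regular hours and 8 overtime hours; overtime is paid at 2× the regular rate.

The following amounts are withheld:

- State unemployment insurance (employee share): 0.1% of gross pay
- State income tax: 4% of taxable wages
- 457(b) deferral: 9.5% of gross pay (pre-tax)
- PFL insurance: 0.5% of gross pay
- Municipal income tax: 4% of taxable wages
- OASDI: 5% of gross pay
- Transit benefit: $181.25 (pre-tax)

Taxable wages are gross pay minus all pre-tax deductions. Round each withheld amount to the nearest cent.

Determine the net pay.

Regular pay: 40 × $41.58 = $1663.20
Overtime pay: 8 × $41.58 × 2 = $665.28
Gross pay = $1663.20 + $665.28 = $2328.48
457(b) deferral: $2328.48 × 0.095 = $221.21
Transit benefit: $181.25
Pre-tax total = $221.21 + $181.25 = $402.46
Taxable wages = $2328.48 − $402.46 = $1926.02
Municipal income tax: $1926.02 × 0.04 = $77.04
State income tax: $1926.02 × 0.04 = $77.04
State unemployment insurance (employee share): $2328.48 × 0.001 = $2.33
PFL insurance: $2328.48 × 0.005 = $11.64
OASDI: $2328.48 × 0.05 = $116.42
Total deductions = $221.21 + $181.25 + $77.04 + $77.04 + $2.33 + $11.64 + $116.42 = $686.93
Net pay = $2328.48 − $686.93 = $1641.55

$1641.55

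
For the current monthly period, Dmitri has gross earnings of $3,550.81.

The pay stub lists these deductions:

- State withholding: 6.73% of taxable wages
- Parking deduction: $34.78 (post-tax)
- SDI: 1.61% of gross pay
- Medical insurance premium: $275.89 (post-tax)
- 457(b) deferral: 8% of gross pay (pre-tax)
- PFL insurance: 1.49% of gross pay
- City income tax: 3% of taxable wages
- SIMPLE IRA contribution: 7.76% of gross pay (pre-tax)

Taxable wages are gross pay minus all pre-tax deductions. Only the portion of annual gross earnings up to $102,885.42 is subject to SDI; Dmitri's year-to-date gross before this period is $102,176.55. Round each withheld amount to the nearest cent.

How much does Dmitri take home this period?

$2,325.17

457(b) deferral: $3,550.81 × 0.08 = $284.06
SIMPLE IRA contribution: $3,550.81 × 0.0776 = $275.54
Pre-tax total = $284.06 + $275.54 = $559.60
Taxable wages = $3,550.81 − $559.60 = $2,991.21
State withholding: $2,991.21 × 0.0673 = $201.31
City income tax: $2,991.21 × 0.03 = $89.74
SDI: only $102,885.42 − $102,176.55 = $708.87 of this check is subject → $708.87 × 0.0161 = $11.41
PFL insurance: $3,550.81 × 0.0149 = $52.91
Parking deduction: $34.78
Medical insurance premium: $275.89
Total deductions = $284.06 + $275.54 + $201.31 + $89.74 + $11.41 + $52.91 + $34.78 + $275.89 = $1,225.64
Net pay = $3,550.81 − $1,225.64 = $2,325.17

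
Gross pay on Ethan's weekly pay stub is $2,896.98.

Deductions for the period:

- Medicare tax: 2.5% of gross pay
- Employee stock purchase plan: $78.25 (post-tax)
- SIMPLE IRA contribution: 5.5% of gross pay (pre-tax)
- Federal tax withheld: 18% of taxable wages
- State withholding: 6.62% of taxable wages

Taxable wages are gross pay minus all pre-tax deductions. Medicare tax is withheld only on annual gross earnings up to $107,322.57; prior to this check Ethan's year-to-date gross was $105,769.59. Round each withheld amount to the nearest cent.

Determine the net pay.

SIMPLE IRA contribution: $2,896.98 × 0.055 = $159.33
Taxable wages = $2,896.98 − $159.33 = $2,737.65
State withholding: $2,737.65 × 0.0662 = $181.23
Federal tax withheld: $2,737.65 × 0.18 = $492.78
Medicare tax: only $107,322.57 − $105,769.59 = $1,552.98 of this check is subject → $1,552.98 × 0.025 = $38.82
Employee stock purchase plan: $78.25
Total deductions = $159.33 + $181.23 + $492.78 + $38.82 + $78.25 = $950.41
Net pay = $2,896.98 − $950.41 = $1,946.57

$1,946.57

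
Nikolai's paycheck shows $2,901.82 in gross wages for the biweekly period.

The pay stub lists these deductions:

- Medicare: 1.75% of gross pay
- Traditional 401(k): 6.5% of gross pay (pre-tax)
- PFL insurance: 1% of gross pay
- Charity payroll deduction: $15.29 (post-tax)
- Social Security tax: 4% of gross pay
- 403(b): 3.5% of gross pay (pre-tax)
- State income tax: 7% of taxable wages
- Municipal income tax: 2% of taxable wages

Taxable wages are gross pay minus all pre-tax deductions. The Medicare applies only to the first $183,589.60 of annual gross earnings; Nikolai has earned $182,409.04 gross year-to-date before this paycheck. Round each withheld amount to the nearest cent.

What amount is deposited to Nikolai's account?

403(b): $2,901.82 × 0.035 = $101.56
Traditional 401(k): $2,901.82 × 0.065 = $188.62
Pre-tax total = $101.56 + $188.62 = $290.18
Taxable wages = $2,901.82 − $290.18 = $2,611.64
State income tax: $2,611.64 × 0.07 = $182.81
Municipal income tax: $2,611.64 × 0.02 = $52.23
PFL insurance: $2,901.82 × 0.01 = $29.02
Medicare: only $183,589.60 − $182,409.04 = $1,180.56 of this check is subject → $1,180.56 × 0.0175 = $20.66
Social Security tax: $2,901.82 × 0.04 = $116.07
Charity payroll deduction: $15.29
Total deductions = $101.56 + $188.62 + $182.81 + $52.23 + $29.02 + $20.66 + $116.07 + $15.29 = $706.26
Net pay = $2,901.82 − $706.26 = $2,195.56

$2,195.56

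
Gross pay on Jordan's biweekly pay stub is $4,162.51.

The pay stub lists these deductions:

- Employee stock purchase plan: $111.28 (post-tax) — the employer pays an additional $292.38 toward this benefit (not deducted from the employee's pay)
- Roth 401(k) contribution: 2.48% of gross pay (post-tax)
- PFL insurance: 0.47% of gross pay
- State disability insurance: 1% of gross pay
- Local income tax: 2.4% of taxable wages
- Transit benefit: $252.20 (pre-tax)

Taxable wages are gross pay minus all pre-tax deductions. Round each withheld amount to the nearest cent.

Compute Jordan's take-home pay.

$3,540.76

Transit benefit: $252.20
Taxable wages = $4,162.51 − $252.20 = $3,910.31
Local income tax: $3,910.31 × 0.024 = $93.85
State disability insurance: $4,162.51 × 0.01 = $41.63
PFL insurance: $4,162.51 × 0.0047 = $19.56
Roth 401(k) contribution: $4,162.51 × 0.0248 = $103.23
Employee stock purchase plan: $111.28
(Employer's $292.38 toward employee stock purchase plan is not withheld from the employee.)
Total deductions = $252.20 + $93.85 + $41.63 + $19.56 + $103.23 + $111.28 = $621.75
Net pay = $4,162.51 − $621.75 = $3,540.76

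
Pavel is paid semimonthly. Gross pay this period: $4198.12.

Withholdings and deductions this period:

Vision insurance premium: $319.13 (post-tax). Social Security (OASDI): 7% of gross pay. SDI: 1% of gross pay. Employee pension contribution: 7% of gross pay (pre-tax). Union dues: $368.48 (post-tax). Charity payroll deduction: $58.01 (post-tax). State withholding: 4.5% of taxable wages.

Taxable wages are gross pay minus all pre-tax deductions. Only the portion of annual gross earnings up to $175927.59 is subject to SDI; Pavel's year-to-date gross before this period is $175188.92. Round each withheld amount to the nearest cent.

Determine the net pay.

$2681.68

Employee pension contribution: $4198.12 × 0.07 = $293.87
Taxable wages = $4198.12 − $293.87 = $3904.25
State withholding: $3904.25 × 0.045 = $175.69
SDI: only $175927.59 − $175188.92 = $738.67 of this check is subject → $738.67 × 0.01 = $7.39
Social Security (OASDI): $4198.12 × 0.07 = $293.87
Vision insurance premium: $319.13
Union dues: $368.48
Charity payroll deduction: $58.01
Total deductions = $293.87 + $175.69 + $7.39 + $293.87 + $319.13 + $368.48 + $58.01 = $1516.44
Net pay = $4198.12 − $1516.44 = $2681.68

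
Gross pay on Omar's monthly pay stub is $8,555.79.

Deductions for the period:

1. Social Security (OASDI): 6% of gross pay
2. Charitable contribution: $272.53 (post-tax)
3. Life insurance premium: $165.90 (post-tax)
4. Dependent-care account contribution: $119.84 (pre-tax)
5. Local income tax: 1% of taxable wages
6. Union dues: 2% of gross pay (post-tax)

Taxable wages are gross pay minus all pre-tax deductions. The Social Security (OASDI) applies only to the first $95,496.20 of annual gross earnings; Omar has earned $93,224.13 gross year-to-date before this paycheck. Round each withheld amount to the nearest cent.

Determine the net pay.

$7,605.72

Dependent-care account contribution: $119.84
Taxable wages = $8,555.79 − $119.84 = $8,435.95
Local income tax: $8,435.95 × 0.01 = $84.36
Social Security (OASDI): only $95,496.20 − $93,224.13 = $2,272.07 of this check is subject → $2,272.07 × 0.06 = $136.32
Life insurance premium: $165.90
Charitable contribution: $272.53
Union dues: $8,555.79 × 0.02 = $171.12
Total deductions = $119.84 + $84.36 + $136.32 + $165.90 + $272.53 + $171.12 = $950.07
Net pay = $8,555.79 − $950.07 = $7,605.72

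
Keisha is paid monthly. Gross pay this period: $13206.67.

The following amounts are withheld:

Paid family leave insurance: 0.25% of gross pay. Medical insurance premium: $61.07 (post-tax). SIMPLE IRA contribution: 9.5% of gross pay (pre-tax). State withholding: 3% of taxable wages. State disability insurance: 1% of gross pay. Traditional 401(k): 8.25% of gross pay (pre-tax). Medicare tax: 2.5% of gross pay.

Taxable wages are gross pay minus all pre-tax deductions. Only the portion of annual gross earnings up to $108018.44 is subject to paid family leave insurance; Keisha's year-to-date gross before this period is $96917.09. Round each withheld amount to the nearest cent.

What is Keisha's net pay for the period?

$9985.56

SIMPLE IRA contribution: $13206.67 × 0.095 = $1254.63
Traditional 401(k): $13206.67 × 0.0825 = $1089.55
Pre-tax total = $1254.63 + $1089.55 = $2344.18
Taxable wages = $13206.67 − $2344.18 = $10862.49
State withholding: $10862.49 × 0.03 = $325.87
Paid family leave insurance: only $108018.44 − $96917.09 = $11101.35 of this check is subject → $11101.35 × 0.0025 = $27.75
State disability insurance: $13206.67 × 0.01 = $132.07
Medicare tax: $13206.67 × 0.025 = $330.17
Medical insurance premium: $61.07
Total deductions = $1254.63 + $1089.55 + $325.87 + $27.75 + $132.07 + $330.17 + $61.07 = $3221.11
Net pay = $13206.67 − $3221.11 = $9985.56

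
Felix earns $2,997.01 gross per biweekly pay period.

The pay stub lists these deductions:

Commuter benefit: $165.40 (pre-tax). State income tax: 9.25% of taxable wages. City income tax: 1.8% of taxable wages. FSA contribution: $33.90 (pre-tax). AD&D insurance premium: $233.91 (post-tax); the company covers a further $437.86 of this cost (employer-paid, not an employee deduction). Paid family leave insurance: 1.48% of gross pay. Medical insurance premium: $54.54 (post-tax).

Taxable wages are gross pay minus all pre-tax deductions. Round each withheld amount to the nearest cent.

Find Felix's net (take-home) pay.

$2,155.75

FSA contribution: $33.90
Commuter benefit: $165.40
Pre-tax total = $33.90 + $165.40 = $199.30
Taxable wages = $2,997.01 − $199.30 = $2,797.71
State income tax: $2,797.71 × 0.0925 = $258.79
City income tax: $2,797.71 × 0.018 = $50.36
Paid family leave insurance: $2,997.01 × 0.0148 = $44.36
AD&D insurance premium: $233.91
Medical insurance premium: $54.54
(Employer's $437.86 toward AD&D insurance premium is not withheld from the employee.)
Total deductions = $33.90 + $165.40 + $258.79 + $50.36 + $44.36 + $233.91 + $54.54 = $841.26
Net pay = $2,997.01 − $841.26 = $2,155.75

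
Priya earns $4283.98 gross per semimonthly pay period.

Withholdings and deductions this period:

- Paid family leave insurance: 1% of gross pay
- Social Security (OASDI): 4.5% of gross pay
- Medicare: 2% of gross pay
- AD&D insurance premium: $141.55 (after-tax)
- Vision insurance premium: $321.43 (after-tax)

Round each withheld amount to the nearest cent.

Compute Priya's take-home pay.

$3499.70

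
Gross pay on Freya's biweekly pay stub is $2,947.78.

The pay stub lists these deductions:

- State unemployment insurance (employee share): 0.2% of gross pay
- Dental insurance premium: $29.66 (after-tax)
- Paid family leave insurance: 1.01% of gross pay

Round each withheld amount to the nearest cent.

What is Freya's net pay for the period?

Paid family leave insurance: $2,947.78 × 0.0101 = $29.77
State unemployment insurance (employee share): $2,947.78 × 0.002 = $5.90
Dental insurance premium: $29.66
Total deductions = $29.77 + $5.90 + $29.66 = $65.33
Net pay = $2,947.78 − $65.33 = $2,882.45

$2,882.45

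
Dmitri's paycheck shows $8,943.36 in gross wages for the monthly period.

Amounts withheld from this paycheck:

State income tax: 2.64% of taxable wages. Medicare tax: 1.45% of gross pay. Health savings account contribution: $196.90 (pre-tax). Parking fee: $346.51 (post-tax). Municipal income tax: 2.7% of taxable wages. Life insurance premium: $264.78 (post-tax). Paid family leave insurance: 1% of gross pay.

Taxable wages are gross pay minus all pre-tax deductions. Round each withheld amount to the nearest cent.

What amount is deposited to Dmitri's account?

$7,449.00

Health savings account contribution: $196.90
Taxable wages = $8,943.36 − $196.90 = $8,746.46
Municipal income tax: $8,746.46 × 0.027 = $236.15
State income tax: $8,746.46 × 0.0264 = $230.91
Paid family leave insurance: $8,943.36 × 0.01 = $89.43
Medicare tax: $8,943.36 × 0.0145 = $129.68
Parking fee: $346.51
Life insurance premium: $264.78
Total deductions = $196.90 + $236.15 + $230.91 + $89.43 + $129.68 + $346.51 + $264.78 = $1,494.36
Net pay = $8,943.36 − $1,494.36 = $7,449.00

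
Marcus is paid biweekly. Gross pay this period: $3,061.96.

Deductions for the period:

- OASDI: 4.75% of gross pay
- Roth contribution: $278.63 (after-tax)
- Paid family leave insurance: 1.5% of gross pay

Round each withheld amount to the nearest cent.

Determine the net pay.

$2,591.96

OASDI: $3,061.96 × 0.0475 = $145.44
Paid family leave insurance: $3,061.96 × 0.015 = $45.93
Roth contribution: $278.63
Total deductions = $145.44 + $45.93 + $278.63 = $470.00
Net pay = $3,061.96 − $470.00 = $2,591.96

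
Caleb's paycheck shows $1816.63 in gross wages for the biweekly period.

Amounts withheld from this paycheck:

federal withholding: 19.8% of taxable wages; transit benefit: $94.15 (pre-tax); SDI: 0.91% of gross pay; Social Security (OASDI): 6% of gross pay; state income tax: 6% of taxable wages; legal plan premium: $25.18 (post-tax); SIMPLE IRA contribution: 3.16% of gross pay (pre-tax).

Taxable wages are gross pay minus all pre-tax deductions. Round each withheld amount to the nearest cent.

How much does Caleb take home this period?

$1084.78

Transit benefit: $94.15
SIMPLE IRA contribution: $1816.63 × 0.0316 = $57.41
Pre-tax total = $94.15 + $57.41 = $151.56
Taxable wages = $1816.63 − $151.56 = $1665.07
State income tax: $1665.07 × 0.06 = $99.90
Federal withholding: $1665.07 × 0.198 = $329.68
Social Security (OASDI): $1816.63 × 0.06 = $109.00
SDI: $1816.63 × 0.0091 = $16.53
Legal plan premium: $25.18
Total deductions = $94.15 + $57.41 + $99.90 + $329.68 + $109.00 + $16.53 + $25.18 = $731.85
Net pay = $1816.63 − $731.85 = $1084.78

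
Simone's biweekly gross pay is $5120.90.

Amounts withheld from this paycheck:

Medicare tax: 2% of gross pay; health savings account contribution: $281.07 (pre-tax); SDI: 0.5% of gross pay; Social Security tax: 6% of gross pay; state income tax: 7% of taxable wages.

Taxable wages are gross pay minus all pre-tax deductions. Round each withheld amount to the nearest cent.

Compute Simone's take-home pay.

$4065.77

Health savings account contribution: $281.07
Taxable wages = $5120.90 − $281.07 = $4839.83
State income tax: $4839.83 × 0.07 = $338.79
SDI: $5120.90 × 0.005 = $25.60
Social Security tax: $5120.90 × 0.06 = $307.25
Medicare tax: $5120.90 × 0.02 = $102.42
Total deductions = $281.07 + $338.79 + $25.60 + $307.25 + $102.42 = $1055.13
Net pay = $5120.90 − $1055.13 = $4065.77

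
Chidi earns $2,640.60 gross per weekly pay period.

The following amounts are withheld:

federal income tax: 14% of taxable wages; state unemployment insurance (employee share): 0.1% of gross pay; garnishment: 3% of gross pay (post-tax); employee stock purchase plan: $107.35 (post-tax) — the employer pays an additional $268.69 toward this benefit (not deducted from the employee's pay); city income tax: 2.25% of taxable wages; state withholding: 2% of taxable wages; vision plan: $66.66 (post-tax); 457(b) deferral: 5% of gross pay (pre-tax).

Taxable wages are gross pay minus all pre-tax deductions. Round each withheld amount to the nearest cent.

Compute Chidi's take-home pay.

457(b) deferral: $2,640.60 × 0.05 = $132.03
Taxable wages = $2,640.60 − $132.03 = $2,508.57
State withholding: $2,508.57 × 0.02 = $50.17
City income tax: $2,508.57 × 0.0225 = $56.44
Federal income tax: $2,508.57 × 0.14 = $351.20
State unemployment insurance (employee share): $2,640.60 × 0.001 = $2.64
Garnishment: $2,640.60 × 0.03 = $79.22
Vision plan: $66.66
Employee stock purchase plan: $107.35
(Employer's $268.69 toward employee stock purchase plan is not withheld from the employee.)
Total deductions = $132.03 + $50.17 + $56.44 + $351.20 + $2.64 + $79.22 + $66.66 + $107.35 = $845.71
Net pay = $2,640.60 − $845.71 = $1,794.89

$1,794.89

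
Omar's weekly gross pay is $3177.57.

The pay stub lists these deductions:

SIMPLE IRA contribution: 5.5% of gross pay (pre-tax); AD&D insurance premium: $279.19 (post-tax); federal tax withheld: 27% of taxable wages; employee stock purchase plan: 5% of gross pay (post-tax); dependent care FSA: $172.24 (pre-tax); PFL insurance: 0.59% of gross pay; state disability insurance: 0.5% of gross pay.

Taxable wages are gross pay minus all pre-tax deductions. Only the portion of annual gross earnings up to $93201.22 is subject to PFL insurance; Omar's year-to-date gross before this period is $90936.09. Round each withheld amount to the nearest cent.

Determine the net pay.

$1598.99

SIMPLE IRA contribution: $3177.57 × 0.055 = $174.77
Dependent care FSA: $172.24
Pre-tax total = $174.77 + $172.24 = $347.01
Taxable wages = $3177.57 − $347.01 = $2830.56
Federal tax withheld: $2830.56 × 0.27 = $764.25
State disability insurance: $3177.57 × 0.005 = $15.89
PFL insurance: only $93201.22 − $90936.09 = $2265.13 of this check is subject → $2265.13 × 0.0059 = $13.36
Employee stock purchase plan: $3177.57 × 0.05 = $158.88
AD&D insurance premium: $279.19
Total deductions = $174.77 + $172.24 + $764.25 + $15.89 + $13.36 + $158.88 + $279.19 = $1578.58
Net pay = $3177.57 − $1578.58 = $1598.99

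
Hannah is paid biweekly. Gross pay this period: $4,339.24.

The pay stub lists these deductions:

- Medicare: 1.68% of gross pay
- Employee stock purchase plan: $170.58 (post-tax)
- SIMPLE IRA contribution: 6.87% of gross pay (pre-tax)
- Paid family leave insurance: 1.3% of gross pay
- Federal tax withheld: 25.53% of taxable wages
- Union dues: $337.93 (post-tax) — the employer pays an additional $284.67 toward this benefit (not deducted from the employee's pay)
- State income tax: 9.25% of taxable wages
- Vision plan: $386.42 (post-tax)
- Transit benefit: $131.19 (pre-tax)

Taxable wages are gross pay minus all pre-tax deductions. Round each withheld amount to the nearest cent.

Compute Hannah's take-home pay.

$1,525.82

SIMPLE IRA contribution: $4,339.24 × 0.0687 = $298.11
Transit benefit: $131.19
Pre-tax total = $298.11 + $131.19 = $429.30
Taxable wages = $4,339.24 − $429.30 = $3,909.94
State income tax: $3,909.94 × 0.0925 = $361.67
Federal tax withheld: $3,909.94 × 0.2553 = $998.21
Paid family leave insurance: $4,339.24 × 0.013 = $56.41
Medicare: $4,339.24 × 0.0168 = $72.90
Vision plan: $386.42
Union dues: $337.93
Employee stock purchase plan: $170.58
(Employer's $284.67 toward union dues is not withheld from the employee.)
Total deductions = $298.11 + $131.19 + $361.67 + $998.21 + $56.41 + $72.90 + $386.42 + $337.93 + $170.58 = $2,813.42
Net pay = $4,339.24 − $2,813.42 = $1,525.82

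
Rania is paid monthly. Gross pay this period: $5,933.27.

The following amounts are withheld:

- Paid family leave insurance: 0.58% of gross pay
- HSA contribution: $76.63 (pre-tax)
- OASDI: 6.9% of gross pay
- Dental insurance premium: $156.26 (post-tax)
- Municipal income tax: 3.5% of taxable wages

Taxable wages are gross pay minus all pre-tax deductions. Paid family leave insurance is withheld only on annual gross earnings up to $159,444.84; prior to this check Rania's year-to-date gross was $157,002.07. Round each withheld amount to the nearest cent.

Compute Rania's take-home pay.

HSA contribution: $76.63
Taxable wages = $5,933.27 − $76.63 = $5,856.64
Municipal income tax: $5,856.64 × 0.035 = $204.98
OASDI: $5,933.27 × 0.069 = $409.40
Paid family leave insurance: only $159,444.84 − $157,002.07 = $2,442.77 of this check is subject → $2,442.77 × 0.0058 = $14.17
Dental insurance premium: $156.26
Total deductions = $76.63 + $204.98 + $409.40 + $14.17 + $156.26 = $861.44
Net pay = $5,933.27 − $861.44 = $5,071.83

$5,071.83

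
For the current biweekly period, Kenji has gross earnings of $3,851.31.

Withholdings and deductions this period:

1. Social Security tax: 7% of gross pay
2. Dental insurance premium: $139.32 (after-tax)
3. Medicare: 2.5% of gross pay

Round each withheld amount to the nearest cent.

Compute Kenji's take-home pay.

Social Security tax: $3,851.31 × 0.07 = $269.59
Medicare: $3,851.31 × 0.025 = $96.28
Dental insurance premium: $139.32
Total deductions = $269.59 + $96.28 + $139.32 = $505.19
Net pay = $3,851.31 − $505.19 = $3,346.12

$3,346.12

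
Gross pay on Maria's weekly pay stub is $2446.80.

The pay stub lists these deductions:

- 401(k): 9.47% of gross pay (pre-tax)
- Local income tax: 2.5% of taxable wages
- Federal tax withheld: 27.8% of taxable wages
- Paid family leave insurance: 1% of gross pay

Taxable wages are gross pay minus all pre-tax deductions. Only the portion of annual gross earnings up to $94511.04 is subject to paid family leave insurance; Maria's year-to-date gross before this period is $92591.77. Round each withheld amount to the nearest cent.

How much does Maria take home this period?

$1524.72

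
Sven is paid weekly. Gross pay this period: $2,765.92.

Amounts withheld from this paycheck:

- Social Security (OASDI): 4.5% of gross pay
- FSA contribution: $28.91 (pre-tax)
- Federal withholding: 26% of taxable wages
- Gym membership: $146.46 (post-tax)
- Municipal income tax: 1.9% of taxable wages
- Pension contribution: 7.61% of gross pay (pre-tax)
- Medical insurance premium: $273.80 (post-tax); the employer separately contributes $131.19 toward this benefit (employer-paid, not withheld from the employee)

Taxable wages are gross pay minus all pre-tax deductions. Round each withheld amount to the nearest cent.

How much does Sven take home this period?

$1,276.89

FSA contribution: $28.91
Pension contribution: $2,765.92 × 0.0761 = $210.49
Pre-tax total = $28.91 + $210.49 = $239.40
Taxable wages = $2,765.92 − $239.40 = $2,526.52
Municipal income tax: $2,526.52 × 0.019 = $48.00
Federal withholding: $2,526.52 × 0.26 = $656.90
Social Security (OASDI): $2,765.92 × 0.045 = $124.47
Medical insurance premium: $273.80
Gym membership: $146.46
(Employer's $131.19 toward medical insurance premium is not withheld from the employee.)
Total deductions = $28.91 + $210.49 + $48.00 + $656.90 + $124.47 + $273.80 + $146.46 = $1,489.03
Net pay = $2,765.92 − $1,489.03 = $1,276.89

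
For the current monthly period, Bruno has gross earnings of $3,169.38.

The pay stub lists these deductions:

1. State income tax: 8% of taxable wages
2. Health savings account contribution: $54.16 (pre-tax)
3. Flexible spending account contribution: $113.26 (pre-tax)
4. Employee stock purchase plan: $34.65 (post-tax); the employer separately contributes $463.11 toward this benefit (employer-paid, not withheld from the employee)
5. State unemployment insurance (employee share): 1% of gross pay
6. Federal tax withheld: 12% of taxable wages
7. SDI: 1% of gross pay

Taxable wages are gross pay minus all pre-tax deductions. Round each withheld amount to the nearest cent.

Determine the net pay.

$2,303.53

Flexible spending account contribution: $113.26
Health savings account contribution: $54.16
Pre-tax total = $113.26 + $54.16 = $167.42
Taxable wages = $3,169.38 − $167.42 = $3,001.96
State income tax: $3,001.96 × 0.08 = $240.16
Federal tax withheld: $3,001.96 × 0.12 = $360.24
State unemployment insurance (employee share): $3,169.38 × 0.01 = $31.69
SDI: $3,169.38 × 0.01 = $31.69
Employee stock purchase plan: $34.65
(Employer's $463.11 toward employee stock purchase plan is not withheld from the employee.)
Total deductions = $113.26 + $54.16 + $240.16 + $360.24 + $31.69 + $31.69 + $34.65 = $865.85
Net pay = $3,169.38 − $865.85 = $2,303.53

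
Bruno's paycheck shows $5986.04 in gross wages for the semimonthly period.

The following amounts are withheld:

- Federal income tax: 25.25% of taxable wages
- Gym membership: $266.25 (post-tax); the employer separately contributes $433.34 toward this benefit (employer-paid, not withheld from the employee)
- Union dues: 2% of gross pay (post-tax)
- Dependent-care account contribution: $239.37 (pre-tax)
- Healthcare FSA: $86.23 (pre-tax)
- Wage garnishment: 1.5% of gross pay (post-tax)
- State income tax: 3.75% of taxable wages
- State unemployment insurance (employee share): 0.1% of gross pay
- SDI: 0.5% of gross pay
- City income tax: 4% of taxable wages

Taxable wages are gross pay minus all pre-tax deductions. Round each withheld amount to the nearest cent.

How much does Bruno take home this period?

Dependent-care account contribution: $239.37
Healthcare FSA: $86.23
Pre-tax total = $239.37 + $86.23 = $325.60
Taxable wages = $5986.04 − $325.60 = $5660.44
City income tax: $5660.44 × 0.04 = $226.42
State income tax: $5660.44 × 0.0375 = $212.27
Federal income tax: $5660.44 × 0.2525 = $1429.26
SDI: $5986.04 × 0.005 = $29.93
State unemployment insurance (employee share): $5986.04 × 0.001 = $5.99
Union dues: $5986.04 × 0.02 = $119.72
Wage garnishment: $5986.04 × 0.015 = $89.79
Gym membership: $266.25
(Employer's $433.34 toward gym membership is not withheld from the employee.)
Total deductions = $239.37 + $86.23 + $226.42 + $212.27 + $1429.26 + $29.93 + $5.99 + $119.72 + $89.79 + $266.25 = $2705.23
Net pay = $5986.04 − $2705.23 = $3280.81

$3280.81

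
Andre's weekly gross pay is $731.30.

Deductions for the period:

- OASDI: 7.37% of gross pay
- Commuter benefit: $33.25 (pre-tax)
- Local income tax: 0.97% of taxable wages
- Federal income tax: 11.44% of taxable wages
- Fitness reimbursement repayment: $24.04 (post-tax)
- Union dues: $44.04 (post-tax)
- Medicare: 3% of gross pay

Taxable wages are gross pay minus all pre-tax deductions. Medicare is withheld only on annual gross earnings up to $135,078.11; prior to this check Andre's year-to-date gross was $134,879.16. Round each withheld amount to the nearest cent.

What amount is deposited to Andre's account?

$483.47

Commuter benefit: $33.25
Taxable wages = $731.30 − $33.25 = $698.05
Federal income tax: $698.05 × 0.1144 = $79.86
Local income tax: $698.05 × 0.0097 = $6.77
OASDI: $731.30 × 0.0737 = $53.90
Medicare: only $135,078.11 − $134,879.16 = $198.95 of this check is subject → $198.95 × 0.03 = $5.97
Union dues: $44.04
Fitness reimbursement repayment: $24.04
Total deductions = $33.25 + $79.86 + $6.77 + $53.90 + $5.97 + $44.04 + $24.04 = $247.83
Net pay = $731.30 − $247.83 = $483.47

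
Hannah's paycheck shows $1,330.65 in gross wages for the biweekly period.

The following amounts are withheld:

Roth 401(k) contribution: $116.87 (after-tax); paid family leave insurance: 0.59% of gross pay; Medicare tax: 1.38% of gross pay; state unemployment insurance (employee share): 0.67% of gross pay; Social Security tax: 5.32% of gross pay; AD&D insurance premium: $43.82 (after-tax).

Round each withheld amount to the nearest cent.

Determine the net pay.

Paid family leave insurance: $1,330.65 × 0.0059 = $7.85
Social Security tax: $1,330.65 × 0.0532 = $70.79
Medicare tax: $1,330.65 × 0.0138 = $18.36
State unemployment insurance (employee share): $1,330.65 × 0.0067 = $8.92
Roth 401(k) contribution: $116.87
AD&D insurance premium: $43.82
Total deductions = $7.85 + $70.79 + $18.36 + $8.92 + $116.87 + $43.82 = $266.61
Net pay = $1,330.65 − $266.61 = $1,064.04

$1,064.04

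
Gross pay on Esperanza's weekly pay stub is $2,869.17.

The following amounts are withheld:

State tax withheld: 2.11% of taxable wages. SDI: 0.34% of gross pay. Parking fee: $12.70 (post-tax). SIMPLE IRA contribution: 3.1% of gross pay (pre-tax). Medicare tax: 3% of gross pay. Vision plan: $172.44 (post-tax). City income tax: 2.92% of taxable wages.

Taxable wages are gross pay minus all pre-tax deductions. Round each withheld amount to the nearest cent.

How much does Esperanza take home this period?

SIMPLE IRA contribution: $2,869.17 × 0.031 = $88.94
Taxable wages = $2,869.17 − $88.94 = $2,780.23
State tax withheld: $2,780.23 × 0.0211 = $58.66
City income tax: $2,780.23 × 0.0292 = $81.18
SDI: $2,869.17 × 0.0034 = $9.76
Medicare tax: $2,869.17 × 0.03 = $86.08
Parking fee: $12.70
Vision plan: $172.44
Total deductions = $88.94 + $58.66 + $81.18 + $9.76 + $86.08 + $12.70 + $172.44 = $509.76
Net pay = $2,869.17 − $509.76 = $2,359.41

$2,359.41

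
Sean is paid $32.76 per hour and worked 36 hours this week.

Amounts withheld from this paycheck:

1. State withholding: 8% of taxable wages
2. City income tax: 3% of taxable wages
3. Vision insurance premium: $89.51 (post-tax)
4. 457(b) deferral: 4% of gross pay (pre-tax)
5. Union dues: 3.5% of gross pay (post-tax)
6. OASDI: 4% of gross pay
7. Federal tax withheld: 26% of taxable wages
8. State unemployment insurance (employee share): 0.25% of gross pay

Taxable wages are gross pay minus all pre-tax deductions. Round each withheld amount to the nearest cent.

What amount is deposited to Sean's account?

$532.36

Gross pay: 36 × $32.76 = $1,179.36
457(b) deferral: $1,179.36 × 0.04 = $47.17
Taxable wages = $1,179.36 − $47.17 = $1,132.19
Federal tax withheld: $1,132.19 × 0.26 = $294.37
City income tax: $1,132.19 × 0.03 = $33.97
State withholding: $1,132.19 × 0.08 = $90.58
State unemployment insurance (employee share): $1,179.36 × 0.0025 = $2.95
OASDI: $1,179.36 × 0.04 = $47.17
Vision insurance premium: $89.51
Union dues: $1,179.36 × 0.035 = $41.28
Total deductions = $47.17 + $294.37 + $33.97 + $90.58 + $2.95 + $47.17 + $89.51 + $41.28 = $647.00
Net pay = $1,179.36 − $647.00 = $532.36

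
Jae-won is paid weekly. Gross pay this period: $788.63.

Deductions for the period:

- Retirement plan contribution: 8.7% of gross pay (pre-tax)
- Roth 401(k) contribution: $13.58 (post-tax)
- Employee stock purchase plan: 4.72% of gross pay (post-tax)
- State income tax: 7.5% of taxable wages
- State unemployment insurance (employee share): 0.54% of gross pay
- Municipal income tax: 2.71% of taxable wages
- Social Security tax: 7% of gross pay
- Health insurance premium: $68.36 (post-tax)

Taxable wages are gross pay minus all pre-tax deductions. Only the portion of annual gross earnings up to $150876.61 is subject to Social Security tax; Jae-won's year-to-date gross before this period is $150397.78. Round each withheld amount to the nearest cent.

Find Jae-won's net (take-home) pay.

Retirement plan contribution: $788.63 × 0.087 = $68.61
Taxable wages = $788.63 − $68.61 = $720.02
Municipal income tax: $720.02 × 0.0271 = $19.51
State income tax: $720.02 × 0.075 = $54.00
Social Security tax: only $150876.61 − $150397.78 = $478.83 of this check is subject → $478.83 × 0.07 = $33.52
State unemployment insurance (employee share): $788.63 × 0.0054 = $4.26
Employee stock purchase plan: $788.63 × 0.0472 = $37.22
Roth 401(k) contribution: $13.58
Health insurance premium: $68.36
Total deductions = $68.61 + $19.51 + $54.00 + $33.52 + $4.26 + $37.22 + $13.58 + $68.36 = $299.06
Net pay = $788.63 − $299.06 = $489.57

$489.57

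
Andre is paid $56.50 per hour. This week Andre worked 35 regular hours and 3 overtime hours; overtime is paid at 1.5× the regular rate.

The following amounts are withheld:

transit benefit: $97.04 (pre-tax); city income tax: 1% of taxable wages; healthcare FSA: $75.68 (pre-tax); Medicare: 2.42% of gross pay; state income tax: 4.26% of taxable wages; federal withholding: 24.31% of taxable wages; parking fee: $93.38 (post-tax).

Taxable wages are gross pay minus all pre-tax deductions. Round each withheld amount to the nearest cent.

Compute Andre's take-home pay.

$1,302.79

Regular pay: 35 × $56.50 = $1,977.50
Overtime pay: 3 × $56.50 × 1.5 = $254.25
Gross pay = $1,977.50 + $254.25 = $2,231.75
Healthcare FSA: $75.68
Transit benefit: $97.04
Pre-tax total = $75.68 + $97.04 = $172.72
Taxable wages = $2,231.75 − $172.72 = $2,059.03
State income tax: $2,059.03 × 0.0426 = $87.71
City income tax: $2,059.03 × 0.01 = $20.59
Federal withholding: $2,059.03 × 0.2431 = $500.55
Medicare: $2,231.75 × 0.0242 = $54.01
Parking fee: $93.38
Total deductions = $75.68 + $97.04 + $87.71 + $20.59 + $500.55 + $54.01 + $93.38 = $928.96
Net pay = $2,231.75 − $928.96 = $1,302.79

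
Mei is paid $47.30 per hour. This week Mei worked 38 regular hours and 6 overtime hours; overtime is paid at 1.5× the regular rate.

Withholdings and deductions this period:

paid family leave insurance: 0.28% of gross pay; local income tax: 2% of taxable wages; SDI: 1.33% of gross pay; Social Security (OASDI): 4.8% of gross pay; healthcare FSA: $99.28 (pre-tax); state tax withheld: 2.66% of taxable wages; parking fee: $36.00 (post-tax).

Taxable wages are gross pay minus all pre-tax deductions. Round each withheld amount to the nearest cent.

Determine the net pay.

Regular pay: 38 × $47.30 = $1797.40
Overtime pay: 6 × $47.30 × 1.5 = $425.70
Gross pay = $1797.40 + $425.70 = $2223.10
Healthcare FSA: $99.28
Taxable wages = $2223.10 − $99.28 = $2123.82
State tax withheld: $2123.82 × 0.0266 = $56.49
Local income tax: $2123.82 × 0.02 = $42.48
SDI: $2223.10 × 0.0133 = $29.57
Social Security (OASDI): $2223.10 × 0.048 = $106.71
Paid family leave insurance: $2223.10 × 0.0028 = $6.22
Parking fee: $36.00
Total deductions = $99.28 + $56.49 + $42.48 + $29.57 + $106.71 + $6.22 + $36.00 = $376.75
Net pay = $2223.10 − $376.75 = $1846.35

$1846.35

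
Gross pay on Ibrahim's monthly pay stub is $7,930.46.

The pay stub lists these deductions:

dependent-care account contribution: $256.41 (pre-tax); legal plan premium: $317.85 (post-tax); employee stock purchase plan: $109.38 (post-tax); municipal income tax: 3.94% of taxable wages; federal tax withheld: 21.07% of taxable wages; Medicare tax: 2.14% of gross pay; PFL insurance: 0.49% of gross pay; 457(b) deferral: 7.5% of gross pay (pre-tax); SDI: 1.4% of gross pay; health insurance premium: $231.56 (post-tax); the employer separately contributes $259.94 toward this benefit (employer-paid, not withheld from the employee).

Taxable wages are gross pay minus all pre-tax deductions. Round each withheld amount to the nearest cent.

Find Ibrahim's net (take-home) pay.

$4,330.36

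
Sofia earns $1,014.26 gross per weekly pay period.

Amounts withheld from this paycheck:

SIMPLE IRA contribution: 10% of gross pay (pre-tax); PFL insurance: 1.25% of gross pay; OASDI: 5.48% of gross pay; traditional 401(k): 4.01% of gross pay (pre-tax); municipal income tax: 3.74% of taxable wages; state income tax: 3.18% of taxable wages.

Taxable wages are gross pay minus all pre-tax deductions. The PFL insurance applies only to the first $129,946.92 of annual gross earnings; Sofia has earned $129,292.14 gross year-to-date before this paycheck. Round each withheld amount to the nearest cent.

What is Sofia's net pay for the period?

SIMPLE IRA contribution: $1,014.26 × 0.1 = $101.43
Traditional 401(k): $1,014.26 × 0.0401 = $40.67
Pre-tax total = $101.43 + $40.67 = $142.10
Taxable wages = $1,014.26 − $142.10 = $872.16
Municipal income tax: $872.16 × 0.0374 = $32.62
State income tax: $872.16 × 0.0318 = $27.73
OASDI: $1,014.26 × 0.0548 = $55.58
PFL insurance: only $129,946.92 − $129,292.14 = $654.78 of this check is subject → $654.78 × 0.0125 = $8.18
Total deductions = $101.43 + $40.67 + $32.62 + $27.73 + $55.58 + $8.18 = $266.21
Net pay = $1,014.26 − $266.21 = $748.05

$748.05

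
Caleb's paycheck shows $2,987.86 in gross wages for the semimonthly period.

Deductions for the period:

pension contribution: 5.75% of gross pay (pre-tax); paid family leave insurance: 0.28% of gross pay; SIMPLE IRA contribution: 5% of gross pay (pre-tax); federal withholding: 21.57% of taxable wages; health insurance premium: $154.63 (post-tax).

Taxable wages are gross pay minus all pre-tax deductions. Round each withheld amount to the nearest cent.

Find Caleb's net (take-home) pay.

$1,928.47

Pension contribution: $2,987.86 × 0.0575 = $171.80
SIMPLE IRA contribution: $2,987.86 × 0.05 = $149.39
Pre-tax total = $171.80 + $149.39 = $321.19
Taxable wages = $2,987.86 − $321.19 = $2,666.67
Federal withholding: $2,666.67 × 0.2157 = $575.20
Paid family leave insurance: $2,987.86 × 0.0028 = $8.37
Health insurance premium: $154.63
Total deductions = $171.80 + $149.39 + $575.20 + $8.37 + $154.63 = $1,059.39
Net pay = $2,987.86 − $1,059.39 = $1,928.47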